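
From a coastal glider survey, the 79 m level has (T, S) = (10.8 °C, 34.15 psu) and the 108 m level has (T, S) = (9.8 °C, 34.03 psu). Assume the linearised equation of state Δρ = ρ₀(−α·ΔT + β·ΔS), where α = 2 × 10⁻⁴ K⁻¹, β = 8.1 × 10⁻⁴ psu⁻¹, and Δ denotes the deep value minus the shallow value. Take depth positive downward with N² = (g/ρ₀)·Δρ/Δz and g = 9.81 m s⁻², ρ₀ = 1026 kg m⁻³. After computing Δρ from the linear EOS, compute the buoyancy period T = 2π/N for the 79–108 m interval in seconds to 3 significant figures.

1.07 × 10³ s

ΔT = -1.0 K, ΔS = -0.12 psu (deep − shallow).
Δρ/ρ₀ = −αΔT + βΔS = 2.00 × 10⁻⁴ − 9.72 × 10⁻⁵ = 1.028 × 10⁻⁴, so Δρ ≈ 0.1055 kg m⁻³.
N² = (g/ρ₀)·Δρ/Δz = g·(Δρ/ρ₀)/Δz = 9.81 × 1.028 × 10⁻⁴ / 29 = 3.4775 × 10⁻⁵ s⁻².
N = √(3.4775 × 10⁻⁵) = 5.8970 × 10⁻³ rad s⁻¹ → T = 2π/N = 1.0655 × 10³ s ≈ 1.07 × 10³ s.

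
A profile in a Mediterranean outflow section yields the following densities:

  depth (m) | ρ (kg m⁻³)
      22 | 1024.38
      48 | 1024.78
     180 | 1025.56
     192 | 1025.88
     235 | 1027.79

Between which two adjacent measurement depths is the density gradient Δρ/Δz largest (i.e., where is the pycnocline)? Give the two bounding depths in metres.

Compute the density gradient over each adjacent pair:
  22–48 m: Δρ/Δz = 0.40/26 = 0.015 kg m⁻⁴
  48–180 m: Δρ/Δz = 0.78/132 = 5.9 × 10⁻³ kg m⁻⁴
  180–192 m: Δρ/Δz = 0.32/12 = 0.027 kg m⁻⁴
  192–235 m: Δρ/Δz = 1.91/43 = 0.044 kg m⁻⁴
The largest gradient is in the 192–235 m interval — the pycnocline.

192–235 m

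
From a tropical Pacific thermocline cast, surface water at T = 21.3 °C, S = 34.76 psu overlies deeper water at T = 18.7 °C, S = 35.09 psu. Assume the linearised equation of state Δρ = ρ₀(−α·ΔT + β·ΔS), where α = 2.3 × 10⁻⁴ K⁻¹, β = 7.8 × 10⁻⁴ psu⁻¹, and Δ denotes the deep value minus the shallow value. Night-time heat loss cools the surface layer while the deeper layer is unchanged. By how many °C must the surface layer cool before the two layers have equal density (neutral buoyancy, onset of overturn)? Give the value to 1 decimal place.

Neutral buoyancy requires Δρ = 0, i.e. −α(T_deep − T_surf′) + β(S_deep − S_surf) = 0.
T_surf′ = T_deep − (β/α)·ΔS = 18.7 − (7.8 × 10⁻⁴/2.3 × 10⁻⁴)·(+0.33) = 17.581 °C.
Cooling required: 21.3 − (17.581) = 3.719 °C.

3.7 °C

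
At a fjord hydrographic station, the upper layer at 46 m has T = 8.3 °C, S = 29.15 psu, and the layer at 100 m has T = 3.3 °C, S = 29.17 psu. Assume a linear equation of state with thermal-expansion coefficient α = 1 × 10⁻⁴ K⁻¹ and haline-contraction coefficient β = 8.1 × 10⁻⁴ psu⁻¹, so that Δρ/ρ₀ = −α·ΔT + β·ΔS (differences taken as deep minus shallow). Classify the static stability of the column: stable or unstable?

stable

ΔT = 3.3 − 8.3 = -5.0 K and ΔS = 29.17 − 29.15 = +0.02 psu (deep − shallow).
−αΔT = 5.00 × 10⁻⁴; βΔS = 1.62 × 10⁻⁵; sum Δρ/ρ₀ = 5.162 × 10⁻⁴.
Δρ/ρ₀ > 0, so Δρ > 0: deeper water is denser → statically stable.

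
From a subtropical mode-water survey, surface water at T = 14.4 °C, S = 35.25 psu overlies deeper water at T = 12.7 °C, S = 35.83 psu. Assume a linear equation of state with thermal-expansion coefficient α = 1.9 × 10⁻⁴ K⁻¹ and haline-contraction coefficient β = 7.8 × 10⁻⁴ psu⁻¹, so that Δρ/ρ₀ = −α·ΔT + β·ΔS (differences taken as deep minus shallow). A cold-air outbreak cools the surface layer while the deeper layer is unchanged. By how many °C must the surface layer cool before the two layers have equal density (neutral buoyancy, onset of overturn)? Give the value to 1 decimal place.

Neutral buoyancy requires Δρ = 0, i.e. −α(T_deep − T_surf′) + β(S_deep − S_surf) = 0.
T_surf′ = T_deep − (β/α)·ΔS = 12.7 − (7.8 × 10⁻⁴/1.9 × 10⁻⁴)·(+0.58) = 10.319 °C.
Cooling required: 14.4 − (10.319) = 4.081 °C.

4.1 °C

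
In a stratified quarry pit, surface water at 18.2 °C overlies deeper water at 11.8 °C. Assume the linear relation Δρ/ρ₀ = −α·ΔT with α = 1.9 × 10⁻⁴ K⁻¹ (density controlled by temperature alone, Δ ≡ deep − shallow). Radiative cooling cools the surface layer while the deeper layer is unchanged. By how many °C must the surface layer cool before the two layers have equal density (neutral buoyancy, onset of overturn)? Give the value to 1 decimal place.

With temperature the only control, equal density requires T_surf′ = T_deep.
T_surf′ = 11.8 °C.
Cooling required: 18.2 − 11.8 = 6.4 °C.

6.4 °C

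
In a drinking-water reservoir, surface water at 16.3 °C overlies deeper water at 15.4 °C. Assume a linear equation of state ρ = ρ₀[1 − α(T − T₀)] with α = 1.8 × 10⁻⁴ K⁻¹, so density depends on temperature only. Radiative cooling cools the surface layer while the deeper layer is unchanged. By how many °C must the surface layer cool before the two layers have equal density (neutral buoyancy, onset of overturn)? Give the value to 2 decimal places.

With temperature the only control, equal density requires T_surf′ = T_deep.
T_surf′ = 15.4 °C.
Cooling required: 16.3 − 15.4 = 0.90 °C.

0.90 °C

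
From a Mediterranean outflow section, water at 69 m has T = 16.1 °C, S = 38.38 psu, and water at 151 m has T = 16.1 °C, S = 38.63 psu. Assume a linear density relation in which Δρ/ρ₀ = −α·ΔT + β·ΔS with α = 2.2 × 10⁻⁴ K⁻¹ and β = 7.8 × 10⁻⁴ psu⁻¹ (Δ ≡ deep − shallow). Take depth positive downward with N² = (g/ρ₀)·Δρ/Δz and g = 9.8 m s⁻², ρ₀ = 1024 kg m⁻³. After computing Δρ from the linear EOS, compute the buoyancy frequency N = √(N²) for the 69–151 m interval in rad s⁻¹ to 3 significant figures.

ΔT = +0.0 K, ΔS = +0.25 psu (deep − shallow).
Δρ/ρ₀ = −αΔT + βΔS = 0 + 1.95 × 10⁻⁴ = 1.95 × 10⁻⁴, so Δρ ≈ 0.1997 kg m⁻³.
N² = (g/ρ₀)·Δρ/Δz = g·(Δρ/ρ₀)/Δz = 9.8 × 1.95 × 10⁻⁴ / 82 = 2.3305 × 10⁻⁵ s⁻².
N = √(2.3305 × 10⁻⁵) = 4.8275 × 10⁻³ rad s⁻¹ ≈ 4.83 × 10⁻³ rad s⁻¹.

4.83 × 10⁻³ rad s⁻¹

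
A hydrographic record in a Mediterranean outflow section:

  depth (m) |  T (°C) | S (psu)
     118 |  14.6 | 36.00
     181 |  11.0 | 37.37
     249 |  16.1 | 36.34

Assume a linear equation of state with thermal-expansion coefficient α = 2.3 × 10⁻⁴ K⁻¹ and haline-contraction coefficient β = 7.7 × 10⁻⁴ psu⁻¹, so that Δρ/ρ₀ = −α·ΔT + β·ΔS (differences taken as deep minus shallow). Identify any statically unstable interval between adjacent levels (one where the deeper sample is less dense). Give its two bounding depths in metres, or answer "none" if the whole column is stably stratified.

181–249 m

Evaluate Δρ/ρ₀ = −αΔT + βΔS across each adjacent pair:
  118–181 m: −αΔT+βΔS = −(2.3 × 10⁻⁴)(-3.6)+(7.7 × 10⁻⁴)(+1.37) = 1.9 × 10⁻³ → stable
  181–249 m: −αΔT+βΔS = −(2.3 × 10⁻⁴)(+5.1)+(7.7 × 10⁻⁴)(-1.03) = -2.0 × 10⁻³ → UNSTABLE
The 181–249 m interval has Δρ < 0: lighter water underlies denser water.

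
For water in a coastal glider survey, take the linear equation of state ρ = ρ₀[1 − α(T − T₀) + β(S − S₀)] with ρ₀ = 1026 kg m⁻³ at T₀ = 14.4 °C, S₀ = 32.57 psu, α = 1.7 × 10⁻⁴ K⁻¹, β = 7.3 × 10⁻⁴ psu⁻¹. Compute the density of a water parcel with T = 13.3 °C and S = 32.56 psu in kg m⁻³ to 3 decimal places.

1026.184 kg m⁻³

T − T₀ = -1.1 K, S − S₀ = -0.01 psu.
Bracket = 1 − α·(-1.1) + β·(-0.01) = 1 + (1.797 × 10⁻⁴) = 1.0001797.
ρ = 1026 × 1.0001797 = 1026.184 kg m⁻³.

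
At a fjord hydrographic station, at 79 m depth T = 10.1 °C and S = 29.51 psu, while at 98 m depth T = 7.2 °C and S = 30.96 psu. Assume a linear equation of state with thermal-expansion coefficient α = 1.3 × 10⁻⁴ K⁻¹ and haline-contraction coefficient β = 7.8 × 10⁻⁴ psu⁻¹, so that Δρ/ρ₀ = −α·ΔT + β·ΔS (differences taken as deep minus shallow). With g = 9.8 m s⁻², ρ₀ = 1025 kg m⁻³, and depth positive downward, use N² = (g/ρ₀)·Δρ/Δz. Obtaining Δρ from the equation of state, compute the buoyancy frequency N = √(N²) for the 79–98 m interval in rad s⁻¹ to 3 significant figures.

0.0279 rad s⁻¹

ΔT = -2.9 K, ΔS = +1.45 psu (deep − shallow).
Δρ/ρ₀ = −αΔT + βΔS = 3.77 × 10⁻⁴ + 1.131 × 10⁻³ = 1.508 × 10⁻³, so Δρ ≈ 1.546 kg m⁻³.
N² = (g/ρ₀)·Δρ/Δz = g·(Δρ/ρ₀)/Δz = 9.8 × 1.508 × 10⁻³ / 19 = 7.7781 × 10⁻⁴ s⁻².
N = √(7.7781 × 10⁻⁴) = 0.027889 rad s⁻¹ ≈ 0.0279 rad s⁻¹.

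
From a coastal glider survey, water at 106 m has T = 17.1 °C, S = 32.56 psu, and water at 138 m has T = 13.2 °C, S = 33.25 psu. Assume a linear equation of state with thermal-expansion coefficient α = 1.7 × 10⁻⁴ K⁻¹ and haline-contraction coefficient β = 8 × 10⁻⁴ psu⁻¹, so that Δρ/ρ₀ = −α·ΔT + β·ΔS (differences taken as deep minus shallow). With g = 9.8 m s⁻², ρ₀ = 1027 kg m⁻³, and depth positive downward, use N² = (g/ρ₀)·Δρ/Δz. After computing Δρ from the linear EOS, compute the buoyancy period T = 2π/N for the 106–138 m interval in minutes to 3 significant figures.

5.43 min

ΔT = -3.9 K, ΔS = +0.69 psu (deep − shallow).
Δρ/ρ₀ = −αΔT + βΔS = 6.63 × 10⁻⁴ + 5.52 × 10⁻⁴ = 1.215 × 10⁻³, so Δρ ≈ 1.248 kg m⁻³.
N² = (g/ρ₀)·Δρ/Δz = g·(Δρ/ρ₀)/Δz = 9.8 × 1.215 × 10⁻³ / 32 = 3.7209 × 10⁻⁴ s⁻².
N = √(3.7209 × 10⁻⁴) = 0.019290 rad s⁻¹ → T = 2π/N = 325.72 s = 5.4287 min ≈ 5.43 min.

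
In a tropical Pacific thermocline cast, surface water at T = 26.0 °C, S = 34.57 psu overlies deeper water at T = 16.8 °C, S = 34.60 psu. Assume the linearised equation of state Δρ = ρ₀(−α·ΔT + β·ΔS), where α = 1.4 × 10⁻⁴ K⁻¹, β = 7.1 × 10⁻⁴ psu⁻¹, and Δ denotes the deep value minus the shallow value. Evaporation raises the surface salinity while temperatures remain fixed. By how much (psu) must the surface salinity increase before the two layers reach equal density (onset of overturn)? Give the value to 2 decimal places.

Neutral buoyancy requires −α(T_deep − T_surf) + β(S_deep − S_surf′) = 0.
S_surf′ = S_deep − (α/β)·ΔT = 34.60 − (1.4 × 10⁻⁴/7.1 × 10⁻⁴)·(-9.2) = 36.4141 psu.
Increase required: 36.4141 − 34.57 = 1.8441 psu.

1.84 psu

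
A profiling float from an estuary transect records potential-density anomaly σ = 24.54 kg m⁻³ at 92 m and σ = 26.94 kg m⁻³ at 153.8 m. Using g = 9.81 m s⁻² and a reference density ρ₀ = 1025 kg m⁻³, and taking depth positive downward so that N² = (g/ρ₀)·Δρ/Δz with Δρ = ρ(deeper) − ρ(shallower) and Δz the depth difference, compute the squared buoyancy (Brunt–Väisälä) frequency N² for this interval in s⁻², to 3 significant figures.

3.72 × 10⁻⁴ s⁻²

Δρ = 1026.94 − 1024.54 = 2.40 kg m⁻³ over Δz = 153.8 − 92 = 61.8 m.
N² = (9.81/1025) × (2.40/61.8) = 3.7168 × 10⁻⁴ s⁻² ≈ 3.72 × 10⁻⁴ s⁻².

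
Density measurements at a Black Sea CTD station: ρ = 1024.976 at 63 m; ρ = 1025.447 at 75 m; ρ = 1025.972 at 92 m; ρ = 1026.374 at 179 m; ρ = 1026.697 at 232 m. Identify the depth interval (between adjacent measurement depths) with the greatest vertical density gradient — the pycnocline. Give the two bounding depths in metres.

Compute the density gradient over each adjacent pair:
  63–75 m: Δρ/Δz = 0.471/12 = 0.039 kg m⁻⁴
  75–92 m: Δρ/Δz = 0.525/17 = 0.031 kg m⁻⁴
  92–179 m: Δρ/Δz = 0.402/87 = 4.6 × 10⁻³ kg m⁻⁴
  179–232 m: Δρ/Δz = 0.323/53 = 6.1 × 10⁻³ kg m⁻⁴
The largest gradient is in the 63–75 m interval — the pycnocline.

63–75 m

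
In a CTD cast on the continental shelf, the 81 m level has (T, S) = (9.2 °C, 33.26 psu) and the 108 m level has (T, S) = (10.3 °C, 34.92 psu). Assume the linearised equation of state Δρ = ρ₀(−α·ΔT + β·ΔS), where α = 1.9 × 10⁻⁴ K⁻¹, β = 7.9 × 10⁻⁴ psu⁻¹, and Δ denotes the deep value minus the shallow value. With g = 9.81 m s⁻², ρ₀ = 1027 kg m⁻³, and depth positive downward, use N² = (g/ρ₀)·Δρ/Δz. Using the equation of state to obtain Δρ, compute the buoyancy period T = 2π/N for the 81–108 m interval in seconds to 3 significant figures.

314 s

ΔT = +1.1 K, ΔS = +1.66 psu (deep − shallow).
Δρ/ρ₀ = −αΔT + βΔS = -2.09 × 10⁻⁴ + 1.3114 × 10⁻³ = 1.1024 × 10⁻³, so Δρ ≈ 1.132 kg m⁻³.
N² = (g/ρ₀)·Δρ/Δz = g·(Δρ/ρ₀)/Δz = 9.81 × 1.1024 × 10⁻³ / 27 = 4.0054 × 10⁻⁴ s⁻².
N = √(4.0054 × 10⁻⁴) = 0.020013 rad s⁻¹ → T = 2π/N = 313.96 s ≈ 314 s.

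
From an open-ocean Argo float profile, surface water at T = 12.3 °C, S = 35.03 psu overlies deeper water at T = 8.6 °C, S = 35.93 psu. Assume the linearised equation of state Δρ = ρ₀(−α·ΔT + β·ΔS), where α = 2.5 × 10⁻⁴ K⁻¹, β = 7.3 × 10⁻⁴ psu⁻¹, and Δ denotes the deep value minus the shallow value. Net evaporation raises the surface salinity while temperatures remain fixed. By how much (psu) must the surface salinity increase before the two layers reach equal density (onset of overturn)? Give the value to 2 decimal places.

Neutral buoyancy requires −α(T_deep − T_surf) + β(S_deep − S_surf′) = 0.
S_surf′ = S_deep − (α/β)·ΔT = 35.93 − (2.5 × 10⁻⁴/7.3 × 10⁻⁴)·(-3.7) = 37.1971 psu.
Increase required: 37.1971 − 35.03 = 2.1671 psu.

2.17 psu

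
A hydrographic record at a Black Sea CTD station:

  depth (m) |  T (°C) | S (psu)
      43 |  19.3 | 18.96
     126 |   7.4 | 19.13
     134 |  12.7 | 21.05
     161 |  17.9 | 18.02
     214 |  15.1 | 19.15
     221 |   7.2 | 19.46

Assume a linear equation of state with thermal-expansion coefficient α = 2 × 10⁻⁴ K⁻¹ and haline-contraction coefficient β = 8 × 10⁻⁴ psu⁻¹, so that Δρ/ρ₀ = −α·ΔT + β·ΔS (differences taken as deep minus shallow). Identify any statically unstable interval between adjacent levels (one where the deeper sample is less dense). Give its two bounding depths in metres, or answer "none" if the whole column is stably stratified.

134–161 m

Evaluate Δρ/ρ₀ = −αΔT + βΔS across each adjacent pair:
  43–126 m: −αΔT+βΔS = −(2 × 10⁻⁴)(-11.9)+(8 × 10⁻⁴)(+0.17) = 2.5 × 10⁻³ → stable
  126–134 m: −αΔT+βΔS = −(2 × 10⁻⁴)(+5.3)+(8 × 10⁻⁴)(+1.92) = 4.8 × 10⁻⁴ → stable
  134–161 m: −αΔT+βΔS = −(2 × 10⁻⁴)(+5.2)+(8 × 10⁻⁴)(-3.03) = -3.5 × 10⁻³ → UNSTABLE
  161–214 m: −αΔT+βΔS = −(2 × 10⁻⁴)(-2.8)+(8 × 10⁻⁴)(+1.13) = 1.5 × 10⁻³ → stable
  214–221 m: −αΔT+βΔS = −(2 × 10⁻⁴)(-7.9)+(8 × 10⁻⁴)(+0.31) = 1.8 × 10⁻³ → stable
The 134–161 m interval has Δρ < 0: lighter water underlies denser water.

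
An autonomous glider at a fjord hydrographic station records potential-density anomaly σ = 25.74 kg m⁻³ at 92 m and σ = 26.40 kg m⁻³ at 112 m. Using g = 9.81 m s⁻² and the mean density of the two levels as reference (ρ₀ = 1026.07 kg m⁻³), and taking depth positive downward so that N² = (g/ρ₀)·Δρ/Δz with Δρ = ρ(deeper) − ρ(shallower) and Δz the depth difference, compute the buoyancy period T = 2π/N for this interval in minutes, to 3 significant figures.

Δρ = 1026.40 − 1025.74 = 0.66 kg m⁻³ over Δz = 112 − 92 = 20 m.
N² = (9.81/1026.07) × (0.66/20) = 3.1550 × 10⁻⁴ s⁻².
N = √(3.1550 × 10⁻⁴) = 0.017762 rad s⁻¹, so T = 2π/N = 353.74 s = 5.8957 min ≈ 5.90 min.

5.90 min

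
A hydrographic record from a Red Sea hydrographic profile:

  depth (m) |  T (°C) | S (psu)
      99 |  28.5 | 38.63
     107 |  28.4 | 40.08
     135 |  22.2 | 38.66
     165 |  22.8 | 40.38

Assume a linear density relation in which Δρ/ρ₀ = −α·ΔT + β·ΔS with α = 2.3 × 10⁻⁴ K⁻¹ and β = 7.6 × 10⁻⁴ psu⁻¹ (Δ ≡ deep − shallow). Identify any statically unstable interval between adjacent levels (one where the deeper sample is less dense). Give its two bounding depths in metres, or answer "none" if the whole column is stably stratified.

none

Evaluate Δρ/ρ₀ = −αΔT + βΔS across each adjacent pair:
  99–107 m: −αΔT+βΔS = −(2.3 × 10⁻⁴)(-0.1)+(7.6 × 10⁻⁴)(+1.45) = 1.1 × 10⁻³ → stable
  107–135 m: −αΔT+βΔS = −(2.3 × 10⁻⁴)(-6.2)+(7.6 × 10⁻⁴)(-1.42) = 3.5 × 10⁻⁴ → stable
  135–165 m: −αΔT+βΔS = −(2.3 × 10⁻⁴)(+0.6)+(7.6 × 10⁻⁴)(+1.72) = 1.2 × 10⁻³ → stable
Every interval has Δρ > 0: the column is stably stratified throughout.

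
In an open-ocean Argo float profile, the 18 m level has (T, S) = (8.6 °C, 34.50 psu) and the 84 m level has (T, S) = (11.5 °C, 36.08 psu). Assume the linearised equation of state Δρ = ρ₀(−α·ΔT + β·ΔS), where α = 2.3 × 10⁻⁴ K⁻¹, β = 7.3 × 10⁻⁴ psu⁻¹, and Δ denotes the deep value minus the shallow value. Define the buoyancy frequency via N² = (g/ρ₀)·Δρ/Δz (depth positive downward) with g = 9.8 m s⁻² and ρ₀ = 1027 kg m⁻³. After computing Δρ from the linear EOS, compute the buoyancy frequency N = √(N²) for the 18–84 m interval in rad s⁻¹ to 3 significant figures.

8.50 × 10⁻³ rad s⁻¹

ΔT = +2.9 K, ΔS = +1.58 psu (deep − shallow).
Δρ/ρ₀ = −αΔT + βΔS = -6.67 × 10⁻⁴ + 1.1534 × 10⁻³ = 4.864 × 10⁻⁴, so Δρ ≈ 0.4995 kg m⁻³.
N² = (g/ρ₀)·Δρ/Δz = g·(Δρ/ρ₀)/Δz = 9.8 × 4.864 × 10⁻⁴ / 66 = 7.2223 × 10⁻⁵ s⁻².
N = √(7.2223 × 10⁻⁵) = 8.4984 × 10⁻³ rad s⁻¹ ≈ 8.50 × 10⁻³ rad s⁻¹.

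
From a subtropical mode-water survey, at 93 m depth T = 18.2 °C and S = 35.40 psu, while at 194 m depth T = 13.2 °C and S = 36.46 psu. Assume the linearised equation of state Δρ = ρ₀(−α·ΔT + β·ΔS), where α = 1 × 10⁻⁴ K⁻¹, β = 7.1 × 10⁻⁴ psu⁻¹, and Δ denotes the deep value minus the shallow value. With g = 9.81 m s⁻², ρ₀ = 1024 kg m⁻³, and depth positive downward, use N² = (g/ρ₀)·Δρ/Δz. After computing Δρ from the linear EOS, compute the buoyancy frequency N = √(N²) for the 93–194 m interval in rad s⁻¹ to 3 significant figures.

ΔT = -5.0 K, ΔS = +1.06 psu (deep − shallow).
Δρ/ρ₀ = −αΔT + βΔS = 5.00 × 10⁻⁴ + 7.526 × 10⁻⁴ = 1.2526 × 10⁻³, so Δρ ≈ 1.283 kg m⁻³.
N² = (g/ρ₀)·Δρ/Δz = g·(Δρ/ρ₀)/Δz = 9.81 × 1.2526 × 10⁻³ / 101 = 1.2166 × 10⁻⁴ s⁻².
N = √(1.2166 × 10⁻⁴) = 0.011030 rad s⁻¹ ≈ 0.0110 rad s⁻¹.

0.0110 rad s⁻¹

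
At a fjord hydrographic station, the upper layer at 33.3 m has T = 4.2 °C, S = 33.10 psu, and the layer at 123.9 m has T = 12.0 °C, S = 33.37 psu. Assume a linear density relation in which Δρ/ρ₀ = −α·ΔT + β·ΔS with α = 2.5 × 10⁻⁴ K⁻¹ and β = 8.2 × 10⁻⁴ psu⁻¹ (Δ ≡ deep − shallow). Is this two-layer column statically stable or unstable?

unstable

ΔT = 12.0 − 4.2 = +7.8 K and ΔS = 33.37 − 33.10 = +0.27 psu (deep − shallow).
−αΔT = -1.95 × 10⁻³; βΔS = 2.214 × 10⁻⁴; sum Δρ/ρ₀ = -1.7286 × 10⁻³.
Δρ/ρ₀ < 0, so Δρ < 0: deeper water is lighter → statically unstable; the column would overturn.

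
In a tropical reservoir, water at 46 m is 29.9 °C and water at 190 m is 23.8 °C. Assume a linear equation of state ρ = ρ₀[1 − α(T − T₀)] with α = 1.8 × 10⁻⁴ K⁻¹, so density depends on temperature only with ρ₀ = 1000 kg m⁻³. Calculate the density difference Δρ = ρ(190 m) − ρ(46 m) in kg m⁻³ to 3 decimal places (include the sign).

+1.098 kg m⁻³

ΔT = -6.1 K, Δρ/ρ₀ = −αΔT = 1.098 × 10⁻³.
Δρ = 1000 × (1.098 × 10⁻³) = +1.098 kg m⁻³.
Positive Δρ: denser below, stable.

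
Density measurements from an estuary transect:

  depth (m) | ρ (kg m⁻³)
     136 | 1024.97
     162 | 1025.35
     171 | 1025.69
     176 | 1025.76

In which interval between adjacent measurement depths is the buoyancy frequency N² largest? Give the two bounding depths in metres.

Compute the density gradient over each adjacent pair:
  136–162 m: Δρ/Δz = 0.38/26 = 0.015 kg m⁻⁴
  162–171 m: Δρ/Δz = 0.34/9 = 0.038 kg m⁻⁴
  171–176 m: Δρ/Δz = 0.07/5 = 0.014 kg m⁻⁴
The largest gradient is in the 162–171 m interval — the pycnocline.

162–171 m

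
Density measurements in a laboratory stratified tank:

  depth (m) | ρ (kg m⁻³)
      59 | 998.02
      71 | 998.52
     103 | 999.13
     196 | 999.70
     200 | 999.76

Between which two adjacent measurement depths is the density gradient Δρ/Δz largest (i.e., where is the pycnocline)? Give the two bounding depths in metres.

59–71 m

Compute the density gradient over each adjacent pair:
  59–71 m: Δρ/Δz = 0.50/12 = 0.042 kg m⁻⁴
  71–103 m: Δρ/Δz = 0.61/32 = 0.019 kg m⁻⁴
  103–196 m: Δρ/Δz = 0.57/93 = 6.1 × 10⁻³ kg m⁻⁴
  196–200 m: Δρ/Δz = 0.06/4 = 0.015 kg m⁻⁴
The largest gradient is in the 59–71 m interval — the pycnocline.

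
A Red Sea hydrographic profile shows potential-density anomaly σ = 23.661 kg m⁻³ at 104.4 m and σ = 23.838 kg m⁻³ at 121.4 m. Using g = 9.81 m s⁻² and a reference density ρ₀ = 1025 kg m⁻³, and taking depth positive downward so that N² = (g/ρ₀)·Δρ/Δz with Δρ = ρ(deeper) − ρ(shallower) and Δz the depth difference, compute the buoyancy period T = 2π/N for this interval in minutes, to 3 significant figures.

10.5 min

Δρ = 1023.838 − 1023.661 = 0.177 kg m⁻³ over Δz = 121.4 − 104.4 = 17 m.
N² = (9.81/1025) × (0.177/17) = 9.9648 × 10⁻⁵ s⁻².
N = √(9.9648 × 10⁻⁵) = 9.9824 × 10⁻³ rad s⁻¹, so T = 2π/N = 629.43 s = 10.490 min ≈ 10.5 min.
N² > 0, so the interval is statically stable.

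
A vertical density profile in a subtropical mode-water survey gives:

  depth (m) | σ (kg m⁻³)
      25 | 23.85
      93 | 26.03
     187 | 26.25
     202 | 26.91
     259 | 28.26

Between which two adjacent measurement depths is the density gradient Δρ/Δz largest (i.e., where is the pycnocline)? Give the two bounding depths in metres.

Compute the density gradient over each adjacent pair:
  25–93 m: Δρ/Δz = 2.18/68 = 0.032 kg m⁻⁴
  93–187 m: Δρ/Δz = 0.22/94 = 2.3 × 10⁻³ kg m⁻⁴
  187–202 m: Δρ/Δz = 0.66/15 = 0.044 kg m⁻⁴
  202–259 m: Δρ/Δz = 1.35/57 = 0.024 kg m⁻⁴
The largest gradient is in the 187–202 m interval — the pycnocline.

187–202 m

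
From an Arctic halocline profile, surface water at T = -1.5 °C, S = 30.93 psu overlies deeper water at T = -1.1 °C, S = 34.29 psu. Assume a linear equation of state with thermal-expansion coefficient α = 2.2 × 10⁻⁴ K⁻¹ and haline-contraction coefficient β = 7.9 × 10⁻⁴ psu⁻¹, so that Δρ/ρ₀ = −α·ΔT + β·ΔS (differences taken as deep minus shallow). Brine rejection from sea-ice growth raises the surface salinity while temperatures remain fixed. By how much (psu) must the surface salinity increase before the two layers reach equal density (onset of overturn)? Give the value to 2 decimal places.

3.25 psu

Neutral buoyancy requires −α(T_deep − T_surf) + β(S_deep − S_surf′) = 0.
S_surf′ = S_deep − (α/β)·ΔT = 34.29 − (2.2 × 10⁻⁴/7.9 × 10⁻⁴)·(+0.4) = 34.1786 psu.
Increase required: 34.1786 − 30.93 = 3.2486 psu.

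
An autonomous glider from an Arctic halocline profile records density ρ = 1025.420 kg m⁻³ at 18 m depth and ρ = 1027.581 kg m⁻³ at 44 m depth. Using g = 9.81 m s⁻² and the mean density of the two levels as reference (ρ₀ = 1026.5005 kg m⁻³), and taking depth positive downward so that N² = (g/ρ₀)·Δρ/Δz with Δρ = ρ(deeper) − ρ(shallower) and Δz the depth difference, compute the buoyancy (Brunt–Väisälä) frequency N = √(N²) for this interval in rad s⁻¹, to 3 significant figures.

Δρ = 1027.581 − 1025.420 = 2.161 kg m⁻³ over Δz = 44 − 18 = 26 m.
N² = (9.81/1026.5005) × (2.161/26) = 7.9431 × 10⁻⁴ s⁻².
N = √(7.9431 × 10⁻⁴) = 0.028184 rad s⁻¹ ≈ 0.0282 rad s⁻¹.
A positive N² confirms static stability across the interval.

0.0282 rad s⁻¹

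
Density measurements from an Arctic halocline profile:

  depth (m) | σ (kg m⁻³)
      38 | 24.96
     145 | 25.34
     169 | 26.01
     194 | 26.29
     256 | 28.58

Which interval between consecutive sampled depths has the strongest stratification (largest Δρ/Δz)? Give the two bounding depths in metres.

194–256 m

Compute the density gradient over each adjacent pair:
  38–145 m: Δρ/Δz = 0.38/107 = 3.6 × 10⁻³ kg m⁻⁴
  145–169 m: Δρ/Δz = 0.67/24 = 0.028 kg m⁻⁴
  169–194 m: Δρ/Δz = 0.28/25 = 0.011 kg m⁻⁴
  194–256 m: Δρ/Δz = 2.29/62 = 0.037 kg m⁻⁴
The largest gradient is in the 194–256 m interval — the pycnocline.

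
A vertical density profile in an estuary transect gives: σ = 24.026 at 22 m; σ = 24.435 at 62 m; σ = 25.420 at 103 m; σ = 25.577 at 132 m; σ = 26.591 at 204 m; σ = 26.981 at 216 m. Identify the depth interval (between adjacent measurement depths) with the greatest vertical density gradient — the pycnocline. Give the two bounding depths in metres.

Compute the density gradient over each adjacent pair:
  22–62 m: Δρ/Δz = 0.409/40 = 0.010 kg m⁻⁴
  62–103 m: Δρ/Δz = 0.985/41 = 0.024 kg m⁻⁴
  103–132 m: Δρ/Δz = 0.157/29 = 5.4 × 10⁻³ kg m⁻⁴
  132–204 m: Δρ/Δz = 1.014/72 = 0.014 kg m⁻⁴
  204–216 m: Δρ/Δz = 0.390/12 = 0.033 kg m⁻⁴
The largest gradient is in the 204–216 m interval — the pycnocline.

204–216 m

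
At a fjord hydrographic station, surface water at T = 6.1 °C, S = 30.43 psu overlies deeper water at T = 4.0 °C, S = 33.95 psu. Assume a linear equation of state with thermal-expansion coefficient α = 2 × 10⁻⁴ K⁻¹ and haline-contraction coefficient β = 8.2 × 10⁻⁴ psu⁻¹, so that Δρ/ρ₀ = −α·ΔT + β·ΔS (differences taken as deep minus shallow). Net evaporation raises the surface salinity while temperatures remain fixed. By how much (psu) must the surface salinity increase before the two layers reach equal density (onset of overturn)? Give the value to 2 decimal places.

Neutral buoyancy requires −α(T_deep − T_surf) + β(S_deep − S_surf′) = 0.
S_surf′ = S_deep − (α/β)·ΔT = 33.95 − (2 × 10⁻⁴/8.2 × 10⁻⁴)·(-2.1) = 34.4622 psu.
Increase required: 34.4622 − 30.43 = 4.0322 psu.

4.03 psu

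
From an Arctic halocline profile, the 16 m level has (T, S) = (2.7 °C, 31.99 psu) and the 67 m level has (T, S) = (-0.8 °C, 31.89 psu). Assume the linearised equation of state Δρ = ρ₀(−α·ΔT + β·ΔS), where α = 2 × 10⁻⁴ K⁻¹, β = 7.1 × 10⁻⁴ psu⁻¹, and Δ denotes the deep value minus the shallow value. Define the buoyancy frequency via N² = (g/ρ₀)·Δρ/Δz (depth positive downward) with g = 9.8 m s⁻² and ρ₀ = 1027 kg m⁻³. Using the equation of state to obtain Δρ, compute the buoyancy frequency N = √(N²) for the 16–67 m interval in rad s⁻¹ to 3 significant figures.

ΔT = -3.5 K, ΔS = -0.10 psu (deep − shallow).
Δρ/ρ₀ = −αΔT + βΔS = 7.00 × 10⁻⁴ − 7.10 × 10⁻⁵ = 6.29 × 10⁻⁴, so Δρ ≈ 0.6460 kg m⁻³.
N² = (g/ρ₀)·Δρ/Δz = g·(Δρ/ρ₀)/Δz = 9.8 × 6.29 × 10⁻⁴ / 51 = 1.2087 × 10⁻⁴ s⁻².
N = √(1.2087 × 10⁻⁴) = 0.010994 rad s⁻¹ ≈ 0.0110 rad s⁻¹.

0.0110 rad s⁻¹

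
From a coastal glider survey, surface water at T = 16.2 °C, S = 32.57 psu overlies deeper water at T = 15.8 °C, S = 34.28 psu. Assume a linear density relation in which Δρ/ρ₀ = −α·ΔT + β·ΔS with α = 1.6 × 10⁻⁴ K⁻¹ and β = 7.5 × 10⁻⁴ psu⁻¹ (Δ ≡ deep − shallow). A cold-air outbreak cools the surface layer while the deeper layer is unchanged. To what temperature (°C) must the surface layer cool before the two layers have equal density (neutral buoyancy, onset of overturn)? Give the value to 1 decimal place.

Neutral buoyancy requires Δρ = 0, i.e. −α(T_deep − T_surf′) + β(S_deep − S_surf) = 0.
T_surf′ = T_deep − (β/α)·ΔS = 15.8 − (7.5 × 10⁻⁴/1.6 × 10⁻⁴)·(+1.71) = 7.784 °C.
Cooling required: 16.2 − (7.784) = 8.416 °C.

7.8 °C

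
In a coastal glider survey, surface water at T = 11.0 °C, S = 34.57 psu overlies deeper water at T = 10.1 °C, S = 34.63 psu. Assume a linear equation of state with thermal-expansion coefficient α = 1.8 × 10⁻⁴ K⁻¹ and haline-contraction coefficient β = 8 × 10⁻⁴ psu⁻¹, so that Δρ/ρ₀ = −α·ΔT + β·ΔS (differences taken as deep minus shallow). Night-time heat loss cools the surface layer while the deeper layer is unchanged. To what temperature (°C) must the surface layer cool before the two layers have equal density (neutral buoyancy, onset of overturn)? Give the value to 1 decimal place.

Neutral buoyancy requires Δρ = 0, i.e. −α(T_deep − T_surf′) + β(S_deep − S_surf) = 0.
T_surf′ = T_deep − (β/α)·ΔS = 10.1 − (8 × 10⁻⁴/1.8 × 10⁻⁴)·(+0.06) = 9.833 °C.
Cooling required: 11.0 − (9.833) = 1.167 °C.

9.8 °C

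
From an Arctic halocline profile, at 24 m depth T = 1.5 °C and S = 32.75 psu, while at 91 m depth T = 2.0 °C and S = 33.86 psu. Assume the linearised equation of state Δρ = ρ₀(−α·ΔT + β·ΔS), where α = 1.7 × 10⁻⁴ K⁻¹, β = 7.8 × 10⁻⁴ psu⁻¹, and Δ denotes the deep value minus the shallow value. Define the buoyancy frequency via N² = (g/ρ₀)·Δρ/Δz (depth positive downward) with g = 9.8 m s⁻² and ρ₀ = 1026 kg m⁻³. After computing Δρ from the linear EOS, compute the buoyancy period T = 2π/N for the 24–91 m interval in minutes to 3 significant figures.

9.80 min

ΔT = +0.5 K, ΔS = +1.11 psu (deep − shallow).
Δρ/ρ₀ = −αΔT + βΔS = -8.50 × 10⁻⁵ + 8.658 × 10⁻⁴ = 7.808 × 10⁻⁴, so Δρ ≈ 0.8011 kg m⁻³.
N² = (g/ρ₀)·Δρ/Δz = g·(Δρ/ρ₀)/Δz = 9.8 × 7.808 × 10⁻⁴ / 67 = 1.1421 × 10⁻⁴ s⁻².
N = √(1.1421 × 10⁻⁴) = 0.010687 rad s⁻¹ → T = 2π/N = 587.93 s = 9.7988 min ≈ 9.80 min.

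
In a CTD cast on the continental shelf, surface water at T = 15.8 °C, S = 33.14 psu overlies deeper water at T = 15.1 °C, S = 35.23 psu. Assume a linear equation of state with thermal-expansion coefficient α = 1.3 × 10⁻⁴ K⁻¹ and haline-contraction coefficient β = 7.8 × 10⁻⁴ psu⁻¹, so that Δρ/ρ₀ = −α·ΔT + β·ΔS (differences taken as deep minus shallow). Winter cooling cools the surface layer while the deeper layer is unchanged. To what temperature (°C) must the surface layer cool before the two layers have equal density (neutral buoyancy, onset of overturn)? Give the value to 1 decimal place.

Neutral buoyancy requires Δρ = 0, i.e. −α(T_deep − T_surf′) + β(S_deep − S_surf) = 0.
T_surf′ = T_deep − (β/α)·ΔS = 15.1 − (7.8 × 10⁻⁴/1.3 × 10⁻⁴)·(+2.09) = 2.560 °C.
Cooling required: 15.8 − (2.560) = 13.240 °C.

2.6 °C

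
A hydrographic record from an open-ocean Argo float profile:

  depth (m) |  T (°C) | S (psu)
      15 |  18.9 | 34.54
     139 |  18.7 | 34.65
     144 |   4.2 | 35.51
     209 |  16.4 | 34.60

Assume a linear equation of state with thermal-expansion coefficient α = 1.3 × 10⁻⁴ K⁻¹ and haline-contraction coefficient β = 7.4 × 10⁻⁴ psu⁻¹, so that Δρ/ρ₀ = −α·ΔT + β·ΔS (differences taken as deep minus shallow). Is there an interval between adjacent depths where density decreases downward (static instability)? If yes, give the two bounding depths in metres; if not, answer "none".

144–209 m

Evaluate Δρ/ρ₀ = −αΔT + βΔS across each adjacent pair:
  15–139 m: −αΔT+βΔS = −(1.3 × 10⁻⁴)(-0.2)+(7.4 × 10⁻⁴)(+0.11) = 1.1 × 10⁻⁴ → stable
  139–144 m: −αΔT+βΔS = −(1.3 × 10⁻⁴)(-14.5)+(7.4 × 10⁻⁴)(+0.86) = 2.5 × 10⁻³ → stable
  144–209 m: −αΔT+βΔS = −(1.3 × 10⁻⁴)(+12.2)+(7.4 × 10⁻⁴)(-0.91) = -2.3 × 10⁻³ → UNSTABLE
The 144–209 m interval has Δρ < 0: lighter water underlies denser water.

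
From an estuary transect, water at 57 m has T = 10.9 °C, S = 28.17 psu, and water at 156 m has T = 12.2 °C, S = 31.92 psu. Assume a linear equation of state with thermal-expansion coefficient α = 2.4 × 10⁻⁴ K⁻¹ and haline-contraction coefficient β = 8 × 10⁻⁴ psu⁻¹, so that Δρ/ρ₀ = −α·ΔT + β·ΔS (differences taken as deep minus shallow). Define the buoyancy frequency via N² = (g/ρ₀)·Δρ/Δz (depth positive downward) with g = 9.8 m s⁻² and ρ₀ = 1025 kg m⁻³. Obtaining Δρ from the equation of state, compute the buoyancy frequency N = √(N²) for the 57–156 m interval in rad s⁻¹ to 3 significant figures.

ΔT = +1.3 K, ΔS = +3.75 psu (deep − shallow).
Δρ/ρ₀ = −αΔT + βΔS = -3.12 × 10⁻⁴ + 3.00 × 10⁻³ = 2.688 × 10⁻³, so Δρ ≈ 2.755 kg m⁻³.
N² = (g/ρ₀)·Δρ/Δz = g·(Δρ/ρ₀)/Δz = 9.8 × 2.688 × 10⁻³ / 99 = 2.6608 × 10⁻⁴ s⁻².
N = √(2.6608 × 10⁻⁴) = 0.016312 rad s⁻¹ ≈ 0.0163 rad s⁻¹.

0.0163 rad s⁻¹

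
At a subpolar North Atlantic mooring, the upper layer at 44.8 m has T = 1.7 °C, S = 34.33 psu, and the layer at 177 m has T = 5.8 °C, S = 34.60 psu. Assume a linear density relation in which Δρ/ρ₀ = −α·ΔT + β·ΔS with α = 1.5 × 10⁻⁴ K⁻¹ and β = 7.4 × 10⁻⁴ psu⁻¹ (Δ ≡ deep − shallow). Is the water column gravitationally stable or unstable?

ΔT = 5.8 − 1.7 = +4.1 K and ΔS = 34.60 − 34.33 = +0.27 psu (deep − shallow).
−αΔT = -6.15 × 10⁻⁴; βΔS = 1.998 × 10⁻⁴; sum Δρ/ρ₀ = -4.152 × 10⁻⁴.
Δρ/ρ₀ < 0, so Δρ < 0: deeper water is lighter → statically unstable; the column would overturn.

unstable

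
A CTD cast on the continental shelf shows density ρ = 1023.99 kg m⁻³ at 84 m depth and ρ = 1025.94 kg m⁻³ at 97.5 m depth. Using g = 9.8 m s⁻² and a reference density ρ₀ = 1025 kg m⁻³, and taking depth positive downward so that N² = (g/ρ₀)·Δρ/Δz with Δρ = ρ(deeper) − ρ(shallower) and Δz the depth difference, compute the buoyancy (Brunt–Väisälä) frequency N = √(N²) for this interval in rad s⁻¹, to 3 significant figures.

0.0372 rad s⁻¹

Δρ = 1025.94 − 1023.99 = 1.95 kg m⁻³ over Δz = 97.5 − 84 = 13.5 m.
N² = (9.8/1025) × (1.95/13.5) = 1.3810 × 10⁻³ s⁻².
N = √(1.3810 × 10⁻³) = 0.037162 rad s⁻¹ ≈ 0.0372 rad s⁻¹.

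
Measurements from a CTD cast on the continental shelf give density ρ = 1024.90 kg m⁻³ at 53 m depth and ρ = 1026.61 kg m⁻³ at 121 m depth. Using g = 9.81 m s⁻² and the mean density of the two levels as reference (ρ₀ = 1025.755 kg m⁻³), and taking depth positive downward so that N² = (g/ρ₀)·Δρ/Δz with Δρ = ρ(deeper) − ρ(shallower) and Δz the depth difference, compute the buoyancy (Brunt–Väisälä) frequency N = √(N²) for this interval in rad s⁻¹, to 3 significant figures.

Δρ = 1026.61 − 1024.90 = 1.71 kg m⁻³ over Δz = 121 − 53 = 68 m.
N² = (9.81/1025.755) × (1.71/68) = 2.4050 × 10⁻⁴ s⁻².
N = √(2.4050 × 10⁻⁴) = 0.015508 rad s⁻¹ ≈ 0.0155 rad s⁻¹.

0.0155 rad s⁻¹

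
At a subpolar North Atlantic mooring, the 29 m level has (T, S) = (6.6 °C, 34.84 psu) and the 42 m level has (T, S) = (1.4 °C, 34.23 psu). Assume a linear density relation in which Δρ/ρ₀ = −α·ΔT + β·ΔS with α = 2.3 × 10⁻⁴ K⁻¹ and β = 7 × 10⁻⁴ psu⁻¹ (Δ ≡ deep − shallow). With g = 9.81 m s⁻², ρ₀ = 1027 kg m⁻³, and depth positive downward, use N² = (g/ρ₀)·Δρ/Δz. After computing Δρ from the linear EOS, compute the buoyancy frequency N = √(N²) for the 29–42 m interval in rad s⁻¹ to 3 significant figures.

0.0241 rad s⁻¹

ΔT = -5.2 K, ΔS = -0.61 psu (deep − shallow).
Δρ/ρ₀ = −αΔT + βΔS = 1.196 × 10⁻³ − 4.27 × 10⁻⁴ = 7.69 × 10⁻⁴, so Δρ ≈ 0.7898 kg m⁻³.
N² = (g/ρ₀)·Δρ/Δz = g·(Δρ/ρ₀)/Δz = 9.81 × 7.69 × 10⁻⁴ / 13 = 5.8030 × 10⁻⁴ s⁻².
N = √(5.8030 × 10⁻⁴) = 0.024089 rad s⁻¹ ≈ 0.0241 rad s⁻¹.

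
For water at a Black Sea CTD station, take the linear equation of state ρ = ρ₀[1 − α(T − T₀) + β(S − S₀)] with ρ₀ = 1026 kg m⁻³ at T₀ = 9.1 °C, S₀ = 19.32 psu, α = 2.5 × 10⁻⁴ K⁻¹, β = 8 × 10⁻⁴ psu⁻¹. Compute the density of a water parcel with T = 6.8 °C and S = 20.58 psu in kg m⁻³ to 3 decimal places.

1027.624 kg m⁻³

T − T₀ = -2.3 K, S − S₀ = +1.26 psu.
Bracket = 1 − α·(-2.3) + β·(+1.26) = 1 + (1.583 × 10⁻³) = 1.0015830.
ρ = 1026 × 1.0015830 = 1027.624 kg m⁻³.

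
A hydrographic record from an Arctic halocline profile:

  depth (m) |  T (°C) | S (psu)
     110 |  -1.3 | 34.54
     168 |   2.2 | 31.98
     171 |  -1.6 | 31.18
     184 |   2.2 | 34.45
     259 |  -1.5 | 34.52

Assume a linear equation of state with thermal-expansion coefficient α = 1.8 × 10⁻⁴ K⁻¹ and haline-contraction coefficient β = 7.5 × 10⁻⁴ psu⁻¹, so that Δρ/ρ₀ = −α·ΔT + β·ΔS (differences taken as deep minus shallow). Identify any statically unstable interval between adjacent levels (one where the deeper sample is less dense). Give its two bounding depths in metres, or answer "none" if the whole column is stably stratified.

110–168 m

Evaluate Δρ/ρ₀ = −αΔT + βΔS across each adjacent pair:
  110–168 m: −αΔT+βΔS = −(1.8 × 10⁻⁴)(+3.5)+(7.5 × 10⁻⁴)(-2.56) = -2.6 × 10⁻³ → UNSTABLE
  168–171 m: −αΔT+βΔS = −(1.8 × 10⁻⁴)(-3.8)+(7.5 × 10⁻⁴)(-0.80) = 8.4 × 10⁻⁵ → stable
  171–184 m: −αΔT+βΔS = −(1.8 × 10⁻⁴)(+3.8)+(7.5 × 10⁻⁴)(+3.27) = 1.8 × 10⁻³ → stable
  184–259 m: −αΔT+βΔS = −(1.8 × 10⁻⁴)(-3.7)+(7.5 × 10⁻⁴)(+0.07) = 7.2 × 10⁻⁴ → stable
The 110–168 m interval has Δρ < 0: lighter water underlies denser water.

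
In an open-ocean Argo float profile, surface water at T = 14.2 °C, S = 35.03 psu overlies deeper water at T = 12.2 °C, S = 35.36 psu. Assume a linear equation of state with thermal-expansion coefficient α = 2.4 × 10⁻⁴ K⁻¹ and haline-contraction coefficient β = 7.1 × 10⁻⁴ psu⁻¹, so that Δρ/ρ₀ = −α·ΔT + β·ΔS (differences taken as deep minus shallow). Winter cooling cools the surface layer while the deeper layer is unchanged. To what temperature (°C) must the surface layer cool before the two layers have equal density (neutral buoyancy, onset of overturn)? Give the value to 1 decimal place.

Neutral buoyancy requires Δρ = 0, i.e. −α(T_deep − T_surf′) + β(S_deep − S_surf) = 0.
T_surf′ = T_deep − (β/α)·ΔS = 12.2 − (7.1 × 10⁻⁴/2.4 × 10⁻⁴)·(+0.33) = 11.224 °C.
Cooling required: 14.2 − (11.224) = 2.976 °C.

11.2 °C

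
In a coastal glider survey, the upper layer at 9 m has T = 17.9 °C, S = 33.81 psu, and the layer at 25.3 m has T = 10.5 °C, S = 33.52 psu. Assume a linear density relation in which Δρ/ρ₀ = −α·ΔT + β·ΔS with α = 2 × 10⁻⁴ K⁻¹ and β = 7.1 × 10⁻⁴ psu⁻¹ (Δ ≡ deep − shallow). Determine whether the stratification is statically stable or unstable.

stable

ΔT = 10.5 − 17.9 = -7.4 K and ΔS = 33.52 − 33.81 = -0.29 psu (deep − shallow).
−αΔT = 1.48 × 10⁻³; βΔS = -2.059 × 10⁻⁴; sum Δρ/ρ₀ = 1.2741 × 10⁻³.
Δρ/ρ₀ > 0, so Δρ > 0: deeper water is denser → statically stable.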